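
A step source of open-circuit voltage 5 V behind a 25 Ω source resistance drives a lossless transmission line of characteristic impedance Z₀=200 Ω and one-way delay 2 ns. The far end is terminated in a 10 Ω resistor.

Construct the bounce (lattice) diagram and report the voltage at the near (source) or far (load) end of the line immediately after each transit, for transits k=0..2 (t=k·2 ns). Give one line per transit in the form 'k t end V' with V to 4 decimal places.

0 0 source 4.4444
1 2 load 0.4233
2 4 source 3.5509

Γ_L=-0.904762, Γ_S=-0.777778; launch V₁=5·200/225=4.444444
k=0 src: V=4.4444
k=1 load: inc=4.444444, refl=4.444444·-0.904762=-4.0212; V=0.000000+4.444444+-4.021164=0.4233
k=2 src: inc=-4.021164, refl=-4.021164·-0.777778=3.1276; V=4.444444+-4.021164+3.127572=3.5509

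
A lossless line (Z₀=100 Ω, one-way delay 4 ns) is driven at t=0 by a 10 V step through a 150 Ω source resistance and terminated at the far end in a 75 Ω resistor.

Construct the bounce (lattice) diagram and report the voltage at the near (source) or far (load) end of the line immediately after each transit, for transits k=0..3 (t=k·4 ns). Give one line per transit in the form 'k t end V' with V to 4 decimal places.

Γ_L=-0.142857, Γ_S=0.200000; launch V₁=10·100/250=4.000000
k=0 src: V=4.0000
k=1 load: inc=4.000000, refl=4.000000·-0.142857=-0.5714; V=0.000000+4.000000+-0.571429=3.4286
k=2 src: inc=-0.571429, refl=-0.571429·0.200000=-0.1143; V=4.000000+-0.571429+-0.114286=3.3143
k=3 load: inc=-0.114286, refl=-0.114286·-0.142857=0.0163; V=3.428571+-0.114286+0.016327=3.3306

0 0 source 4.0000
1 4 load 3.4286
2 8 source 3.3143
3 12 load 3.3306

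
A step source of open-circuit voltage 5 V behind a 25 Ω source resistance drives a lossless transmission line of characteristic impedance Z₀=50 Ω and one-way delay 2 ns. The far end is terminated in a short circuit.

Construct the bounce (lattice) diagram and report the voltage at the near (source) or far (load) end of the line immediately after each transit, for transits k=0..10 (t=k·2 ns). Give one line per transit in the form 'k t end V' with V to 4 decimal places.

0 0 source 3.3333
1 2 load 0.0000
2 4 source 1.1111
3 6 load 0.0000
4 8 source 0.3704
5 10 load 0.0000
6 12 source 0.1235
7 14 load 0.0000
8 16 source 0.0412
9 18 load 0.0000
10 20 source 0.0137

Γ_L=-1.000000, Γ_S=-0.333333; launch V₁=5·50/75=3.333333
k=0 src: V=3.3333
k=1 load: inc=3.333333, refl=3.333333·-1.000000=-3.3333; V=0.000000+3.333333+-3.333333=0.0000
k=2 src: inc=-3.333333, refl=-3.333333·-0.333333=1.1111; V=3.333333+-3.333333+1.111111=1.1111
k=3 load: inc=1.111111, refl=1.111111·-1.000000=-1.1111; V=0.000000+1.111111+-1.111111=0.0000
k=4 src: inc=-1.111111, refl=-1.111111·-0.333333=0.3704; V=1.111111+-1.111111+0.370370=0.3704
k=5 load: inc=0.370370, refl=0.370370·-1.000000=-0.3704; V=0.000000+0.370370+-0.370370=0.0000
k=6 src: inc=-0.370370, refl=-0.370370·-0.333333=0.1235; V=0.370370+-0.370370+0.123457=0.1235
k=7 load: inc=0.123457, refl=0.123457·-1.000000=-0.1235; V=0.000000+0.123457+-0.123457=0.0000
k=8 src: inc=-0.123457, refl=-0.123457·-0.333333=0.0412; V=0.123457+-0.123457+0.041152=0.0412
k=9 load: inc=0.041152, refl=0.041152·-1.000000=-0.0412; V=0.000000+0.041152+-0.041152=0.0000
k=10 src: inc=-0.041152, refl=-0.041152·-0.333333=0.0137; V=0.041152+-0.041152+0.013717=0.0137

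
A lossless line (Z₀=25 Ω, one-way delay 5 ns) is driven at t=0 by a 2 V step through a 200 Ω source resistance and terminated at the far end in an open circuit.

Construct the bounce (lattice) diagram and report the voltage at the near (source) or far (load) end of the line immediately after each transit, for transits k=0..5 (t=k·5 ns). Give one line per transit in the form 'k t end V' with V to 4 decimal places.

Γ_L=1.000000, Γ_S=0.777778; launch V₁=2·25/225=0.222222
k=0 src: V=0.2222
k=1 load: inc=0.222222, refl=0.222222·1.000000=0.2222; V=0.000000+0.222222+0.222222=0.4444
k=2 src: inc=0.222222, refl=0.222222·0.777778=0.1728; V=0.222222+0.222222+0.172840=0.6173
k=3 load: inc=0.172840, refl=0.172840·1.000000=0.1728; V=0.444444+0.172840+0.172840=0.7901
k=4 src: inc=0.172840, refl=0.172840·0.777778=0.1344; V=0.617284+0.172840+0.134431=0.9246
k=5 load: inc=0.134431, refl=0.134431·1.000000=0.1344; V=0.790123+0.134431+0.134431=1.0590

0 0 source 0.2222
1 5 load 0.4444
2 10 source 0.6173
3 15 load 0.7901
4 20 source 0.9246
5 25 load 1.0590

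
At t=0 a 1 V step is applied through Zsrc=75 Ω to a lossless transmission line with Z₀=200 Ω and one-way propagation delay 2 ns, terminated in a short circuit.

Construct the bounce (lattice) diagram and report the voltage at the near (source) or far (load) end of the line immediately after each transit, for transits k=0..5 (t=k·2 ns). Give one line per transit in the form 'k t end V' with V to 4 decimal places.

0 0 source 0.7273
1 2 load 0.0000
2 4 source 0.3306
3 6 load 0.0000
4 8 source 0.1503
5 10 load 0.0000

Γ_L=-1.000000, Γ_S=-0.454545; launch V₁=1·200/275=0.727273
k=0 src: V=0.7273
k=1 load: inc=0.727273, refl=0.727273·-1.000000=-0.7273; V=0.000000+0.727273+-0.727273=0.0000
k=2 src: inc=-0.727273, refl=-0.727273·-0.454545=0.3306; V=0.727273+-0.727273+0.330579=0.3306
k=3 load: inc=0.330579, refl=0.330579·-1.000000=-0.3306; V=0.000000+0.330579+-0.330579=0.0000
k=4 src: inc=-0.330579, refl=-0.330579·-0.454545=0.1503; V=0.330579+-0.330579+0.150263=0.1503
k=5 load: inc=0.150263, refl=0.150263·-1.000000=-0.1503; V=0.000000+0.150263+-0.150263=0.0000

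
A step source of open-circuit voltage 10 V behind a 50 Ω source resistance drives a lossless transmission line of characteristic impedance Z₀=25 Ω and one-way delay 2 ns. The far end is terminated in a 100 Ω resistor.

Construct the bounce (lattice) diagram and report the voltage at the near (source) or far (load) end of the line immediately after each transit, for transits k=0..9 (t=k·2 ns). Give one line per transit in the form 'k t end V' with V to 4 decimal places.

0 0 source 3.3333
1 2 load 5.3333
2 4 source 6.0000
3 6 load 6.4000
4 8 source 6.5333
5 10 load 6.6133
6 12 source 6.6400
7 14 load 6.6560
8 16 source 6.6613
9 18 load 6.6645

Γ_L=0.600000, Γ_S=0.333333; launch V₁=10·25/75=3.333333
k=0 src: V=3.3333
k=1 load: inc=3.333333, refl=3.333333·0.600000=2.0000; V=0.000000+3.333333+2.000000=5.3333
k=2 src: inc=2.000000, refl=2.000000·0.333333=0.6667; V=3.333333+2.000000+0.666667=6.0000
k=3 load: inc=0.666667, refl=0.666667·0.600000=0.4000; V=5.333333+0.666667+0.400000=6.4000
k=4 src: inc=0.400000, refl=0.400000·0.333333=0.1333; V=6.000000+0.400000+0.133333=6.5333
k=5 load: inc=0.133333, refl=0.133333·0.600000=0.0800; V=6.400000+0.133333+0.080000=6.6133
k=6 src: inc=0.080000, refl=0.080000·0.333333=0.0267; V=6.533333+0.080000+0.026667=6.6400
k=7 load: inc=0.026667, refl=0.026667·0.600000=0.0160; V=6.613333+0.026667+0.016000=6.6560
k=8 src: inc=0.016000, refl=0.016000·0.333333=0.0053; V=6.640000+0.016000+0.005333=6.6613
k=9 load: inc=0.005333, refl=0.005333·0.600000=0.0032; V=6.656000+0.005333+0.003200=6.6645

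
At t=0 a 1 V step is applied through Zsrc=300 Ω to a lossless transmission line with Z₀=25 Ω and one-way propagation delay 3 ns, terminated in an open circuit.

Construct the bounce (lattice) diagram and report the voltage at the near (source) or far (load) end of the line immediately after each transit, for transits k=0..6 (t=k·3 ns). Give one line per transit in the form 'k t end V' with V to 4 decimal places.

Γ_L=1.000000, Γ_S=0.846154; launch V₁=1·25/325=0.076923
k=0 src: V=0.0769
k=1 load: inc=0.076923, refl=0.076923·1.000000=0.0769; V=0.000000+0.076923+0.076923=0.1538
k=2 src: inc=0.076923, refl=0.076923·0.846154=0.0651; V=0.076923+0.076923+0.065089=0.2189
k=3 load: inc=0.065089, refl=0.065089·1.000000=0.0651; V=0.153846+0.065089+0.065089=0.2840
k=4 src: inc=0.065089, refl=0.065089·0.846154=0.0551; V=0.218935+0.065089+0.055075=0.3391
k=5 load: inc=0.055075, refl=0.055075·1.000000=0.0551; V=0.284024+0.055075+0.055075=0.3942
k=6 src: inc=0.055075, refl=0.055075·0.846154=0.0466; V=0.339099+0.055075+0.046602=0.4408

0 0 source 0.0769
1 3 load 0.1538
2 6 source 0.2189
3 9 load 0.2840
4 12 source 0.3391
5 15 load 0.3942
6 18 source 0.4408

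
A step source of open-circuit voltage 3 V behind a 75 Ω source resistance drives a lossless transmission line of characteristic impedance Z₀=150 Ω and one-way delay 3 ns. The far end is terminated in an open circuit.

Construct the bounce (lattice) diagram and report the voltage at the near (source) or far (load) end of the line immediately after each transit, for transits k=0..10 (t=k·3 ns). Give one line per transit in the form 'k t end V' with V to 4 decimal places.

Γ_L=1.000000, Γ_S=-0.333333; launch V₁=3·150/225=2.000000
k=0 src: V=2.0000
k=1 load: inc=2.000000, refl=2.000000·1.000000=2.0000; V=0.000000+2.000000+2.000000=4.0000
k=2 src: inc=2.000000, refl=2.000000·-0.333333=-0.6667; V=2.000000+2.000000+-0.666667=3.3333
k=3 load: inc=-0.666667, refl=-0.666667·1.000000=-0.6667; V=4.000000+-0.666667+-0.666667=2.6667
k=4 src: inc=-0.666667, refl=-0.666667·-0.333333=0.2222; V=3.333333+-0.666667+0.222222=2.8889
k=5 load: inc=0.222222, refl=0.222222·1.000000=0.2222; V=2.666667+0.222222+0.222222=3.1111
k=6 src: inc=0.222222, refl=0.222222·-0.333333=-0.0741; V=2.888889+0.222222+-0.074074=3.0370
k=7 load: inc=-0.074074, refl=-0.074074·1.000000=-0.0741; V=3.111111+-0.074074+-0.074074=2.9630
k=8 src: inc=-0.074074, refl=-0.074074·-0.333333=0.0247; V=3.037037+-0.074074+0.024691=2.9877
k=9 load: inc=0.024691, refl=0.024691·1.000000=0.0247; V=2.962963+0.024691+0.024691=3.0123
k=10 src: inc=0.024691, refl=0.024691·-0.333333=-0.0082; V=2.987654+0.024691+-0.008230=3.0041

0 0 source 2.0000
1 3 load 4.0000
2 6 source 3.3333
3 9 load 2.6667
4 12 source 2.8889
5 15 load 3.1111
6 18 source 3.0370
7 21 load 2.9630
8 24 source 2.9877
9 27 load 3.0123
10 30 source 3.0041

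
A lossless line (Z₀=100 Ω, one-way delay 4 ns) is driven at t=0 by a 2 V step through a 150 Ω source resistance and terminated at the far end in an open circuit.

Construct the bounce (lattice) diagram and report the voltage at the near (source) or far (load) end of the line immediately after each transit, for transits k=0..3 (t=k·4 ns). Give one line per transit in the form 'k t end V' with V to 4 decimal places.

0 0 source 0.8000
1 4 load 1.6000
2 8 source 1.7600
3 12 load 1.9200

Γ_L=1.000000, Γ_S=0.200000; launch V₁=2·100/250=0.800000
k=0 src: V=0.8000
k=1 load: inc=0.800000, refl=0.800000·1.000000=0.8000; V=0.000000+0.800000+0.800000=1.6000
k=2 src: inc=0.800000, refl=0.800000·0.200000=0.1600; V=0.800000+0.800000+0.160000=1.7600
k=3 load: inc=0.160000, refl=0.160000·1.000000=0.1600; V=1.600000+0.160000+0.160000=1.9200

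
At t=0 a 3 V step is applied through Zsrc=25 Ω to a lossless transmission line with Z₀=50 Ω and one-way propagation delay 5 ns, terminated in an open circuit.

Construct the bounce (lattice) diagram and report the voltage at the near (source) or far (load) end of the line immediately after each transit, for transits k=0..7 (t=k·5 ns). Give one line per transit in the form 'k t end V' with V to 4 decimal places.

Γ_L=1.000000, Γ_S=-0.333333; launch V₁=3·50/75=2.000000
k=0 src: V=2.0000
k=1 load: inc=2.000000, refl=2.000000·1.000000=2.0000; V=0.000000+2.000000+2.000000=4.0000
k=2 src: inc=2.000000, refl=2.000000·-0.333333=-0.6667; V=2.000000+2.000000+-0.666667=3.3333
k=3 load: inc=-0.666667, refl=-0.666667·1.000000=-0.6667; V=4.000000+-0.666667+-0.666667=2.6667
k=4 src: inc=-0.666667, refl=-0.666667·-0.333333=0.2222; V=3.333333+-0.666667+0.222222=2.8889
k=5 load: inc=0.222222, refl=0.222222·1.000000=0.2222; V=2.666667+0.222222+0.222222=3.1111
k=6 src: inc=0.222222, refl=0.222222·-0.333333=-0.0741; V=2.888889+0.222222+-0.074074=3.0370
k=7 load: inc=-0.074074, refl=-0.074074·1.000000=-0.0741; V=3.111111+-0.074074+-0.074074=2.9630

0 0 source 2.0000
1 5 load 4.0000
2 10 source 3.3333
3 15 load 2.6667
4 20 source 2.8889
5 25 load 3.1111
6 30 source 3.0370
7 35 load 2.9630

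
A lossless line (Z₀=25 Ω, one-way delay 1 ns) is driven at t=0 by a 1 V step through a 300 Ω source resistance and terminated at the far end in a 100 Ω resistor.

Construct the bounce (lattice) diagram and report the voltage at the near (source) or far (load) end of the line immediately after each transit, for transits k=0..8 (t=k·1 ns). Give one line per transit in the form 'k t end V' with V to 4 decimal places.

Γ_L=0.600000, Γ_S=0.846154; launch V₁=1·25/325=0.076923
k=0 src: V=0.0769
k=1 load: inc=0.076923, refl=0.076923·0.600000=0.0462; V=0.000000+0.076923+0.046154=0.1231
k=2 src: inc=0.046154, refl=0.046154·0.846154=0.0391; V=0.076923+0.046154+0.039053=0.1621
k=3 load: inc=0.039053, refl=0.039053·0.600000=0.0234; V=0.123077+0.039053+0.023432=0.1856
k=4 src: inc=0.023432, refl=0.023432·0.846154=0.0198; V=0.162130+0.023432+0.019827=0.2054
k=5 load: inc=0.019827, refl=0.019827·0.600000=0.0119; V=0.185562+0.019827+0.011896=0.2173
k=6 src: inc=0.011896, refl=0.011896·0.846154=0.0101; V=0.205389+0.011896+0.010066=0.2274
k=7 load: inc=0.010066, refl=0.010066·0.600000=0.0060; V=0.217285+0.010066+0.006040=0.2334
k=8 src: inc=0.006040, refl=0.006040·0.846154=0.0051; V=0.227351+0.006040+0.005110=0.2385

0 0 source 0.0769
1 1 load 0.1231
2 2 source 0.1621
3 3 load 0.1856
4 4 source 0.2054
5 5 load 0.2173
6 6 source 0.2274
7 7 load 0.2334
8 8 source 0.2385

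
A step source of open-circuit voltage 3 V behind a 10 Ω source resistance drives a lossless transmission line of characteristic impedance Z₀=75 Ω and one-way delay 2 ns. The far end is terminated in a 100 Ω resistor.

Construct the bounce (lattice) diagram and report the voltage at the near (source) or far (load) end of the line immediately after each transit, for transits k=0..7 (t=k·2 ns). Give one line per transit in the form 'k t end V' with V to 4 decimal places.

0 0 source 2.6471
1 2 load 3.0252
2 4 source 2.7360
3 6 load 2.6947
4 8 source 2.7263
5 10 load 2.7308
6 12 source 2.7274
7 14 load 2.7269

Γ_L=0.142857, Γ_S=-0.764706; launch V₁=3·75/85=2.647059
k=0 src: V=2.6471
k=1 load: inc=2.647059, refl=2.647059·0.142857=0.3782; V=0.000000+2.647059+0.378151=3.0252
k=2 src: inc=0.378151, refl=0.378151·-0.764706=-0.2892; V=2.647059+0.378151+-0.289174=2.7360
k=3 load: inc=-0.289174, refl=-0.289174·0.142857=-0.0413; V=3.025210+-0.289174+-0.041311=2.6947
k=4 src: inc=-0.041311, refl=-0.041311·-0.764706=0.0316; V=2.736036+-0.041311+0.031590=2.7263
k=5 load: inc=0.031590, refl=0.031590·0.142857=0.0045; V=2.694725+0.031590+0.004513=2.7308
k=6 src: inc=0.004513, refl=0.004513·-0.764706=-0.0035; V=2.726315+0.004513+-0.003451=2.7274
k=7 load: inc=-0.003451, refl=-0.003451·0.142857=-0.0005; V=2.730828+-0.003451+-0.000493=2.7269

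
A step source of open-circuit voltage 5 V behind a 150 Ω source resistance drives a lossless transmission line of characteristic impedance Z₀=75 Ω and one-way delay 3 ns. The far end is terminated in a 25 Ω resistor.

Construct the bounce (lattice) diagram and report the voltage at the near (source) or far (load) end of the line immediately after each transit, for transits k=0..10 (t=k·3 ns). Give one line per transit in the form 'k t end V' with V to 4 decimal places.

0 0 source 1.6667
1 3 load 0.8333
2 6 source 0.5556
3 9 load 0.6944
4 12 source 0.7407
5 15 load 0.7176
6 18 source 0.7099
7 21 load 0.7137
8 24 source 0.7150
9 27 load 0.7144
10 30 source 0.7142

Γ_L=-0.500000, Γ_S=0.333333; launch V₁=5·75/225=1.666667
k=0 src: V=1.6667
k=1 load: inc=1.666667, refl=1.666667·-0.500000=-0.8333; V=0.000000+1.666667+-0.833333=0.8333
k=2 src: inc=-0.833333, refl=-0.833333·0.333333=-0.2778; V=1.666667+-0.833333+-0.277778=0.5556
k=3 load: inc=-0.277778, refl=-0.277778·-0.500000=0.1389; V=0.833333+-0.277778+0.138889=0.6944
k=4 src: inc=0.138889, refl=0.138889·0.333333=0.0463; V=0.555556+0.138889+0.046296=0.7407
k=5 load: inc=0.046296, refl=0.046296·-0.500000=-0.0231; V=0.694444+0.046296+-0.023148=0.7176
k=6 src: inc=-0.023148, refl=-0.023148·0.333333=-0.0077; V=0.740741+-0.023148+-0.007716=0.7099
k=7 load: inc=-0.007716, refl=-0.007716·-0.500000=0.0039; V=0.717593+-0.007716+0.003858=0.7137
k=8 src: inc=0.003858, refl=0.003858·0.333333=0.0013; V=0.709877+0.003858+0.001286=0.7150
k=9 load: inc=0.001286, refl=0.001286·-0.500000=-0.0006; V=0.713735+0.001286+-0.000643=0.7144
k=10 src: inc=-0.000643, refl=-0.000643·0.333333=-0.0002; V=0.715021+-0.000643+-0.000214=0.7142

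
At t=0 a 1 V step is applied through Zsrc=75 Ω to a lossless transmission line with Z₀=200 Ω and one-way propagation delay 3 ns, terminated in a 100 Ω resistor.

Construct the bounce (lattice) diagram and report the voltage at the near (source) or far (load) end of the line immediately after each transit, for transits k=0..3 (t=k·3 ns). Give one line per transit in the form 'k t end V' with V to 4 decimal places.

0 0 source 0.7273
1 3 load 0.4848
2 6 source 0.5950
3 9 load 0.5583

Γ_L=-0.333333, Γ_S=-0.454545; launch V₁=1·200/275=0.727273
k=0 src: V=0.7273
k=1 load: inc=0.727273, refl=0.727273·-0.333333=-0.2424; V=0.000000+0.727273+-0.242424=0.4848
k=2 src: inc=-0.242424, refl=-0.242424·-0.454545=0.1102; V=0.727273+-0.242424+0.110193=0.5950
k=3 load: inc=0.110193, refl=0.110193·-0.333333=-0.0367; V=0.484848+0.110193+-0.036731=0.5583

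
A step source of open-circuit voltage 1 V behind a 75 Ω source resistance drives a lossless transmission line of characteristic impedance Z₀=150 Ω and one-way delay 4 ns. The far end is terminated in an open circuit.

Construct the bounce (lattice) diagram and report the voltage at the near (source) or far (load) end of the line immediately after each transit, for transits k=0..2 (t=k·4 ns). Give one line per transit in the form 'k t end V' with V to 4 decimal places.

Γ_L=1.000000, Γ_S=-0.333333; launch V₁=1·150/225=0.666667
k=0 src: V=0.6667
k=1 load: inc=0.666667, refl=0.666667·1.000000=0.6667; V=0.000000+0.666667+0.666667=1.3333
k=2 src: inc=0.666667, refl=0.666667·-0.333333=-0.2222; V=0.666667+0.666667+-0.222222=1.1111

0 0 source 0.6667
1 4 load 1.3333
2 8 source 1.1111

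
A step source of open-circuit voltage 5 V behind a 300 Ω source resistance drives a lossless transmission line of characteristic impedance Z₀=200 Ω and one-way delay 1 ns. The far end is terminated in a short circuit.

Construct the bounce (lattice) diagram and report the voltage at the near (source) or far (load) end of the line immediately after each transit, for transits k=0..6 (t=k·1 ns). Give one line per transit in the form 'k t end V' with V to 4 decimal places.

Γ_L=-1.000000, Γ_S=0.200000; launch V₁=5·200/500=2.000000
k=0 src: V=2.0000
k=1 load: inc=2.000000, refl=2.000000·-1.000000=-2.0000; V=0.000000+2.000000+-2.000000=0.0000
k=2 src: inc=-2.000000, refl=-2.000000·0.200000=-0.4000; V=2.000000+-2.000000+-0.400000=-0.4000
k=3 load: inc=-0.400000, refl=-0.400000·-1.000000=0.4000; V=0.000000+-0.400000+0.400000=0.0000
k=4 src: inc=0.400000, refl=0.400000·0.200000=0.0800; V=-0.400000+0.400000+0.080000=0.0800
k=5 load: inc=0.080000, refl=0.080000·-1.000000=-0.0800; V=0.000000+0.080000+-0.080000=0.0000
k=6 src: inc=-0.080000, refl=-0.080000·0.200000=-0.0160; V=0.080000+-0.080000+-0.016000=-0.0160

0 0 source 2.0000
1 1 load 0.0000
2 2 source -0.4000
3 3 load 0.0000
4 4 source 0.0800
5 5 load 0.0000
6 6 source -0.0160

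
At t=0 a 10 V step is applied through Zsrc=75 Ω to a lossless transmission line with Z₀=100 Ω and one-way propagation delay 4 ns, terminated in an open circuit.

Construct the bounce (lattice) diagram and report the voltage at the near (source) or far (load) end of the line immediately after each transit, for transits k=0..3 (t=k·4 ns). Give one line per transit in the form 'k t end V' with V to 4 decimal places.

0 0 source 5.7143
1 4 load 11.4286
2 8 source 10.6122
3 12 load 9.7959

Γ_L=1.000000, Γ_S=-0.142857; launch V₁=10·100/175=5.714286
k=0 src: V=5.7143
k=1 load: inc=5.714286, refl=5.714286·1.000000=5.7143; V=0.000000+5.714286+5.714286=11.4286
k=2 src: inc=5.714286, refl=5.714286·-0.142857=-0.8163; V=5.714286+5.714286+-0.816327=10.6122
k=3 load: inc=-0.816327, refl=-0.816327·1.000000=-0.8163; V=11.428571+-0.816327+-0.816327=9.7959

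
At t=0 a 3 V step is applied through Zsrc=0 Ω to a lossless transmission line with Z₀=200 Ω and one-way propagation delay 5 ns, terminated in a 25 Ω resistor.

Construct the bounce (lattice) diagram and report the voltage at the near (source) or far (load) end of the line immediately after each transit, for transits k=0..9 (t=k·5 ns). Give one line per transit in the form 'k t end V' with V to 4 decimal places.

0 0 source 3.0000
1 5 load 0.6667
2 10 source 3.0000
3 15 load 1.1852
4 20 source 3.0000
5 25 load 1.5885
6 30 source 3.0000
7 35 load 1.9021
8 40 source 3.0000
9 45 load 2.1461

Γ_L=-0.777778, Γ_S=-1.000000; launch V₁=3·200/200=3.000000
k=0 src: V=3.0000
k=1 load: inc=3.000000, refl=3.000000·-0.777778=-2.3333; V=0.000000+3.000000+-2.333333=0.6667
k=2 src: inc=-2.333333, refl=-2.333333·-1.000000=2.3333; V=3.000000+-2.333333+2.333333=3.0000
k=3 load: inc=2.333333, refl=2.333333·-0.777778=-1.8148; V=0.666667+2.333333+-1.814815=1.1852
k=4 src: inc=-1.814815, refl=-1.814815·-1.000000=1.8148; V=3.000000+-1.814815+1.814815=3.0000
k=5 load: inc=1.814815, refl=1.814815·-0.777778=-1.4115; V=1.185185+1.814815+-1.411523=1.5885
k=6 src: inc=-1.411523, refl=-1.411523·-1.000000=1.4115; V=3.000000+-1.411523+1.411523=3.0000
k=7 load: inc=1.411523, refl=1.411523·-0.777778=-1.0979; V=1.588477+1.411523+-1.097851=1.9021
k=8 src: inc=-1.097851, refl=-1.097851·-1.000000=1.0979; V=3.000000+-1.097851+1.097851=3.0000
k=9 load: inc=1.097851, refl=1.097851·-0.777778=-0.8539; V=1.902149+1.097851+-0.853884=2.1461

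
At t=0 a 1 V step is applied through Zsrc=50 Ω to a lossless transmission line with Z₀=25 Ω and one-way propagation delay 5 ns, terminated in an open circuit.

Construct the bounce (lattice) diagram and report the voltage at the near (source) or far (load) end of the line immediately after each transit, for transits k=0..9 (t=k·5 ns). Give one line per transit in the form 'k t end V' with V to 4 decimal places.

Γ_L=1.000000, Γ_S=0.333333; launch V₁=1·25/75=0.333333
k=0 src: V=0.3333
k=1 load: inc=0.333333, refl=0.333333·1.000000=0.3333; V=0.000000+0.333333+0.333333=0.6667
k=2 src: inc=0.333333, refl=0.333333·0.333333=0.1111; V=0.333333+0.333333+0.111111=0.7778
k=3 load: inc=0.111111, refl=0.111111·1.000000=0.1111; V=0.666667+0.111111+0.111111=0.8889
k=4 src: inc=0.111111, refl=0.111111·0.333333=0.0370; V=0.777778+0.111111+0.037037=0.9259
k=5 load: inc=0.037037, refl=0.037037·1.000000=0.0370; V=0.888889+0.037037+0.037037=0.9630
k=6 src: inc=0.037037, refl=0.037037·0.333333=0.0123; V=0.925926+0.037037+0.012346=0.9753
k=7 load: inc=0.012346, refl=0.012346·1.000000=0.0123; V=0.962963+0.012346+0.012346=0.9877
k=8 src: inc=0.012346, refl=0.012346·0.333333=0.0041; V=0.975309+0.012346+0.004115=0.9918
k=9 load: inc=0.004115, refl=0.004115·1.000000=0.0041; V=0.987654+0.004115+0.004115=0.9959

0 0 source 0.3333
1 5 load 0.6667
2 10 source 0.7778
3 15 load 0.8889
4 20 source 0.9259
5 25 load 0.9630
6 30 source 0.9753
7 35 load 0.9877
8 40 source 0.9918
9 45 load 0.9959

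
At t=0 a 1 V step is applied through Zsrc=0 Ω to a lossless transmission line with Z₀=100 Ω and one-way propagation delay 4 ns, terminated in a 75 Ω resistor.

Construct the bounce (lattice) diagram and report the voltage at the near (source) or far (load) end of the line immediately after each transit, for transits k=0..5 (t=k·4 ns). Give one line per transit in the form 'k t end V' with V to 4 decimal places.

0 0 source 1.0000
1 4 load 0.8571
2 8 source 1.0000
3 12 load 0.9796
4 16 source 1.0000
5 20 load 0.9971

Γ_L=-0.142857, Γ_S=-1.000000; launch V₁=1·100/100=1.000000
k=0 src: V=1.0000
k=1 load: inc=1.000000, refl=1.000000·-0.142857=-0.1429; V=0.000000+1.000000+-0.142857=0.8571
k=2 src: inc=-0.142857, refl=-0.142857·-1.000000=0.1429; V=1.000000+-0.142857+0.142857=1.0000
k=3 load: inc=0.142857, refl=0.142857·-0.142857=-0.0204; V=0.857143+0.142857+-0.020408=0.9796
k=4 src: inc=-0.020408, refl=-0.020408·-1.000000=0.0204; V=1.000000+-0.020408+0.020408=1.0000
k=5 load: inc=0.020408, refl=0.020408·-0.142857=-0.0029; V=0.979592+0.020408+-0.002915=0.9971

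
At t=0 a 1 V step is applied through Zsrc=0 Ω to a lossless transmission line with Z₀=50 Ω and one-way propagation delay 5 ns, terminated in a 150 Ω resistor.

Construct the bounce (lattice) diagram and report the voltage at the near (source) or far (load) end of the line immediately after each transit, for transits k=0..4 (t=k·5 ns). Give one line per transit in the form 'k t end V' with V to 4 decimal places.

Γ_L=0.500000, Γ_S=-1.000000; launch V₁=1·50/50=1.000000
k=0 src: V=1.0000
k=1 load: inc=1.000000, refl=1.000000·0.500000=0.5000; V=0.000000+1.000000+0.500000=1.5000
k=2 src: inc=0.500000, refl=0.500000·-1.000000=-0.5000; V=1.000000+0.500000+-0.500000=1.0000
k=3 load: inc=-0.500000, refl=-0.500000·0.500000=-0.2500; V=1.500000+-0.500000+-0.250000=0.7500
k=4 src: inc=-0.250000, refl=-0.250000·-1.000000=0.2500; V=1.000000+-0.250000+0.250000=1.0000

0 0 source 1.0000
1 5 load 1.5000
2 10 source 1.0000
3 15 load 0.7500
4 20 source 1.0000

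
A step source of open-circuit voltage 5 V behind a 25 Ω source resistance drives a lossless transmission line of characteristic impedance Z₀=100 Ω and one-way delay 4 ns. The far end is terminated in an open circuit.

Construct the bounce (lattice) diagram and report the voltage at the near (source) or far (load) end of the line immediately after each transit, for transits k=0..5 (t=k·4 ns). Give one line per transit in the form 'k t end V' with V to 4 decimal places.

0 0 source 4.0000
1 4 load 8.0000
2 8 source 5.6000
3 12 load 3.2000
4 16 source 4.6400
5 20 load 6.0800

Γ_L=1.000000, Γ_S=-0.600000; launch V₁=5·100/125=4.000000
k=0 src: V=4.0000
k=1 load: inc=4.000000, refl=4.000000·1.000000=4.0000; V=0.000000+4.000000+4.000000=8.0000
k=2 src: inc=4.000000, refl=4.000000·-0.600000=-2.4000; V=4.000000+4.000000+-2.400000=5.6000
k=3 load: inc=-2.400000, refl=-2.400000·1.000000=-2.4000; V=8.000000+-2.400000+-2.400000=3.2000
k=4 src: inc=-2.400000, refl=-2.400000·-0.600000=1.4400; V=5.600000+-2.400000+1.440000=4.6400
k=5 load: inc=1.440000, refl=1.440000·1.000000=1.4400; V=3.200000+1.440000+1.440000=6.0800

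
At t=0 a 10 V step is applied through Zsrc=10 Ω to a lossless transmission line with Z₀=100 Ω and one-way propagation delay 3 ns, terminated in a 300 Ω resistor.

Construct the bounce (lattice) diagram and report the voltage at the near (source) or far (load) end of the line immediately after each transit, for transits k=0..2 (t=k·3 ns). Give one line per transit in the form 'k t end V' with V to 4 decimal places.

0 0 source 9.0909
1 3 load 13.6364
2 6 source 9.9174

Γ_L=0.500000, Γ_S=-0.818182; launch V₁=10·100/110=9.090909
k=0 src: V=9.0909
k=1 load: inc=9.090909, refl=9.090909·0.500000=4.5455; V=0.000000+9.090909+4.545455=13.6364
k=2 src: inc=4.545455, refl=4.545455·-0.818182=-3.7190; V=9.090909+4.545455+-3.719008=9.9174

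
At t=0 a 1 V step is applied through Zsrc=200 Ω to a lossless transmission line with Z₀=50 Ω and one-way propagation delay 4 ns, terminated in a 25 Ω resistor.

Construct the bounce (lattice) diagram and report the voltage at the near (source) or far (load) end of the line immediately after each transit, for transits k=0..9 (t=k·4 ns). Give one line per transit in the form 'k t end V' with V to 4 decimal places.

Γ_L=-0.333333, Γ_S=0.600000; launch V₁=1·50/250=0.200000
k=0 src: V=0.2000
k=1 load: inc=0.200000, refl=0.200000·-0.333333=-0.0667; V=0.000000+0.200000+-0.066667=0.1333
k=2 src: inc=-0.066667, refl=-0.066667·0.600000=-0.0400; V=0.200000+-0.066667+-0.040000=0.0933
k=3 load: inc=-0.040000, refl=-0.040000·-0.333333=0.0133; V=0.133333+-0.040000+0.013333=0.1067
k=4 src: inc=0.013333, refl=0.013333·0.600000=0.0080; V=0.093333+0.013333+0.008000=0.1147
k=5 load: inc=0.008000, refl=0.008000·-0.333333=-0.0027; V=0.106667+0.008000+-0.002667=0.1120
k=6 src: inc=-0.002667, refl=-0.002667·0.600000=-0.0016; V=0.114667+-0.002667+-0.001600=0.1104
k=7 load: inc=-0.001600, refl=-0.001600·-0.333333=0.0005; V=0.112000+-0.001600+0.000533=0.1109
k=8 src: inc=0.000533, refl=0.000533·0.600000=0.0003; V=0.110400+0.000533+0.000320=0.1113
k=9 load: inc=0.000320, refl=0.000320·-0.333333=-0.0001; V=0.110933+0.000320+-0.000107=0.1111

0 0 source 0.2000
1 4 load 0.1333
2 8 source 0.0933
3 12 load 0.1067
4 16 source 0.1147
5 20 load 0.1120
6 24 source 0.1104
7 28 load 0.1109
8 32 source 0.1113
9 36 load 0.1111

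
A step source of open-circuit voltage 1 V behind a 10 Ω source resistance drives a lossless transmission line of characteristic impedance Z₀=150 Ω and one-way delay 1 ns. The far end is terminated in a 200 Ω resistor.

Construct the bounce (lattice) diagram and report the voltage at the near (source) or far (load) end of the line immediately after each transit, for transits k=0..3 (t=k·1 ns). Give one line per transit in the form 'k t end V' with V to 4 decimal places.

Γ_L=0.142857, Γ_S=-0.875000; launch V₁=1·150/160=0.937500
k=0 src: V=0.9375
k=1 load: inc=0.937500, refl=0.937500·0.142857=0.1339; V=0.000000+0.937500+0.133929=1.0714
k=2 src: inc=0.133929, refl=0.133929·-0.875000=-0.1172; V=0.937500+0.133929+-0.117188=0.9542
k=3 load: inc=-0.117188, refl=-0.117188·0.142857=-0.0167; V=1.071429+-0.117188+-0.016741=0.9375

0 0 source 0.9375
1 1 load 1.0714
2 2 source 0.9542
3 3 load 0.9375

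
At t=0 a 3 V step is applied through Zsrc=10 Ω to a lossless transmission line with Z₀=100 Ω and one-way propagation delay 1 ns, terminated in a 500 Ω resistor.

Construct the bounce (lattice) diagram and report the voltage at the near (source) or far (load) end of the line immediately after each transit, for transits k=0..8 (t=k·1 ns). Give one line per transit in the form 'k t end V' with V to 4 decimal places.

0 0 source 2.7273
1 1 load 4.5455
2 2 source 3.0579
3 3 load 2.0661
4 4 source 2.8775
5 5 load 3.4185
6 6 source 2.9759
7 7 load 2.6808
8 8 source 2.9222

Γ_L=0.666667, Γ_S=-0.818182; launch V₁=3·100/110=2.727273
k=0 src: V=2.7273
k=1 load: inc=2.727273, refl=2.727273·0.666667=1.8182; V=0.000000+2.727273+1.818182=4.5455
k=2 src: inc=1.818182, refl=1.818182·-0.818182=-1.4876; V=2.727273+1.818182+-1.487603=3.0579
k=3 load: inc=-1.487603, refl=-1.487603·0.666667=-0.9917; V=4.545455+-1.487603+-0.991736=2.0661
k=4 src: inc=-0.991736, refl=-0.991736·-0.818182=0.8114; V=3.057851+-0.991736+0.811420=2.8775
k=5 load: inc=0.811420, refl=0.811420·0.666667=0.5409; V=2.066116+0.811420+0.540947=3.4185
k=6 src: inc=0.540947, refl=0.540947·-0.818182=-0.4426; V=2.877536+0.540947+-0.442593=2.9759
k=7 load: inc=-0.442593, refl=-0.442593·0.666667=-0.2951; V=3.418482+-0.442593+-0.295062=2.6808
k=8 src: inc=-0.295062, refl=-0.295062·-0.818182=0.2414; V=2.975890+-0.295062+0.241414=2.9222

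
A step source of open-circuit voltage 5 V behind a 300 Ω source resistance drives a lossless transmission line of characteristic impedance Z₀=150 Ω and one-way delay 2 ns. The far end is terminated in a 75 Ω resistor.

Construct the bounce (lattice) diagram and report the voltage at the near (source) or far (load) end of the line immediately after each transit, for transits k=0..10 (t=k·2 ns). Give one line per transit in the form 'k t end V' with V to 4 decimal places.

0 0 source 1.6667
1 2 load 1.1111
2 4 source 0.9259
3 6 load 0.9877
4 8 source 1.0082
5 10 load 1.0014
6 12 source 0.9991
7 14 load 0.9998
8 16 source 1.0001
9 18 load 1.0000
10 20 source 1.0000

Γ_L=-0.333333, Γ_S=0.333333; launch V₁=5·150/450=1.666667
k=0 src: V=1.6667
k=1 load: inc=1.666667, refl=1.666667·-0.333333=-0.5556; V=0.000000+1.666667+-0.555556=1.1111
k=2 src: inc=-0.555556, refl=-0.555556·0.333333=-0.1852; V=1.666667+-0.555556+-0.185185=0.9259
k=3 load: inc=-0.185185, refl=-0.185185·-0.333333=0.0617; V=1.111111+-0.185185+0.061728=0.9877
k=4 src: inc=0.061728, refl=0.061728·0.333333=0.0206; V=0.925926+0.061728+0.020576=1.0082
k=5 load: inc=0.020576, refl=0.020576·-0.333333=-0.0069; V=0.987654+0.020576+-0.006859=1.0014
k=6 src: inc=-0.006859, refl=-0.006859·0.333333=-0.0023; V=1.008230+-0.006859+-0.002286=0.9991
k=7 load: inc=-0.002286, refl=-0.002286·-0.333333=0.0008; V=1.001372+-0.002286+0.000762=0.9998
k=8 src: inc=0.000762, refl=0.000762·0.333333=0.0003; V=0.999086+0.000762+0.000254=1.0001
k=9 load: inc=0.000254, refl=0.000254·-0.333333=-0.0001; V=0.999848+0.000254+-0.000085=1.0000
k=10 src: inc=-0.000085, refl=-0.000085·0.333333=-0.0000; V=1.000102+-0.000085+-0.000028=1.0000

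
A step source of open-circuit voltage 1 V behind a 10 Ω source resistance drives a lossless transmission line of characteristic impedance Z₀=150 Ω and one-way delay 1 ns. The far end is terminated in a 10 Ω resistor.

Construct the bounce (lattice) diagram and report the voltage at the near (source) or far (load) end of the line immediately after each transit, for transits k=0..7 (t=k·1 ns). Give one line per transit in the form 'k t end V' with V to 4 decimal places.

0 0 source 0.9375
1 1 load 0.1172
2 2 source 0.8350
3 3 load 0.2069
4 4 source 0.7565
5 5 load 0.2756
6 6 source 0.6963
7 7 load 0.3282

Γ_L=-0.875000, Γ_S=-0.875000; launch V₁=1·150/160=0.937500
k=0 src: V=0.9375
k=1 load: inc=0.937500, refl=0.937500·-0.875000=-0.8203; V=0.000000+0.937500+-0.820312=0.1172
k=2 src: inc=-0.820312, refl=-0.820312·-0.875000=0.7178; V=0.937500+-0.820312+0.717773=0.8350
k=3 load: inc=0.717773, refl=0.717773·-0.875000=-0.6281; V=0.117188+0.717773+-0.628052=0.2069
k=4 src: inc=-0.628052, refl=-0.628052·-0.875000=0.5495; V=0.834961+-0.628052+0.549545=0.7565
k=5 load: inc=0.549545, refl=0.549545·-0.875000=-0.4809; V=0.206909+0.549545+-0.480852=0.2756
k=6 src: inc=-0.480852, refl=-0.480852·-0.875000=0.4207; V=0.756454+-0.480852+0.420746=0.6963
k=7 load: inc=0.420746, refl=0.420746·-0.875000=-0.3682; V=0.275602+0.420746+-0.368152=0.3282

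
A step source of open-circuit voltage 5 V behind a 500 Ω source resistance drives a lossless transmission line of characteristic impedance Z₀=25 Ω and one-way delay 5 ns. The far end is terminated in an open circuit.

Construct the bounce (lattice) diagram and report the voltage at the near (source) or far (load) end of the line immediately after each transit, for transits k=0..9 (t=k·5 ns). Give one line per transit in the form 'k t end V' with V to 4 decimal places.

0 0 source 0.2381
1 5 load 0.4762
2 10 source 0.6916
3 15 load 0.9070
4 20 source 1.1019
5 25 load 1.2968
6 30 source 1.4732
7 35 load 1.6495
8 40 source 1.8091
9 45 load 1.9686

Γ_L=1.000000, Γ_S=0.904762; launch V₁=5·25/525=0.238095
k=0 src: V=0.2381
k=1 load: inc=0.238095, refl=0.238095·1.000000=0.2381; V=0.000000+0.238095+0.238095=0.4762
k=2 src: inc=0.238095, refl=0.238095·0.904762=0.2154; V=0.238095+0.238095+0.215420=0.6916
k=3 load: inc=0.215420, refl=0.215420·1.000000=0.2154; V=0.476190+0.215420+0.215420=0.9070
k=4 src: inc=0.215420, refl=0.215420·0.904762=0.1949; V=0.691610+0.215420+0.194903=1.1019
k=5 load: inc=0.194903, refl=0.194903·1.000000=0.1949; V=0.907029+0.194903+0.194903=1.2968
k=6 src: inc=0.194903, refl=0.194903·0.904762=0.1763; V=1.101933+0.194903+0.176341=1.4732
k=7 load: inc=0.176341, refl=0.176341·1.000000=0.1763; V=1.296836+0.176341+0.176341=1.6495
k=8 src: inc=0.176341, refl=0.176341·0.904762=0.1595; V=1.473177+0.176341+0.159547=1.8091
k=9 load: inc=0.159547, refl=0.159547·1.000000=0.1595; V=1.649518+0.159547+0.159547=1.9686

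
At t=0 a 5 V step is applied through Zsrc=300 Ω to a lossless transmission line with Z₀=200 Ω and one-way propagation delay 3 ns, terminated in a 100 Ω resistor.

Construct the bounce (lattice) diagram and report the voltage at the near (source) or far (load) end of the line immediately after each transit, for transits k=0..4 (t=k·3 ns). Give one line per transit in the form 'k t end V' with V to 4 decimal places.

Γ_L=-0.333333, Γ_S=0.200000; launch V₁=5·200/500=2.000000
k=0 src: V=2.0000
k=1 load: inc=2.000000, refl=2.000000·-0.333333=-0.6667; V=0.000000+2.000000+-0.666667=1.3333
k=2 src: inc=-0.666667, refl=-0.666667·0.200000=-0.1333; V=2.000000+-0.666667+-0.133333=1.2000
k=3 load: inc=-0.133333, refl=-0.133333·-0.333333=0.0444; V=1.333333+-0.133333+0.044444=1.2444
k=4 src: inc=0.044444, refl=0.044444·0.200000=0.0089; V=1.200000+0.044444+0.008889=1.2533

0 0 source 2.0000
1 3 load 1.3333
2 6 source 1.2000
3 9 load 1.2444
4 12 source 1.2533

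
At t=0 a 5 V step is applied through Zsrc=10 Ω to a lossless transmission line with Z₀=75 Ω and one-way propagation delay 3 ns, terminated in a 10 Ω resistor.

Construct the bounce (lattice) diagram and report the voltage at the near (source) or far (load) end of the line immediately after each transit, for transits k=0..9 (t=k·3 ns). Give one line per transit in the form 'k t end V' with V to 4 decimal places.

Γ_L=-0.764706, Γ_S=-0.764706; launch V₁=5·75/85=4.411765
k=0 src: V=4.4118
k=1 load: inc=4.411765, refl=4.411765·-0.764706=-3.3737; V=0.000000+4.411765+-3.373702=1.0381
k=2 src: inc=-3.373702, refl=-3.373702·-0.764706=2.5799; V=4.411765+-3.373702+2.579890=3.6180
k=3 load: inc=2.579890, refl=2.579890·-0.764706=-1.9729; V=1.038062+2.579890+-1.972857=1.6451
k=4 src: inc=-1.972857, refl=-1.972857·-0.764706=1.5087; V=3.617952+-1.972857+1.508655=3.1538
k=5 load: inc=1.508655, refl=1.508655·-0.764706=-1.1537; V=1.645095+1.508655+-1.153678=2.0001
k=6 src: inc=-1.153678, refl=-1.153678·-0.764706=0.8822; V=3.153751+-1.153678+0.882224=2.8823
k=7 load: inc=0.882224, refl=0.882224·-0.764706=-0.6746; V=2.000073+0.882224+-0.674642=2.2077
k=8 src: inc=-0.674642, refl=-0.674642·-0.764706=0.5159; V=2.882297+-0.674642+0.515903=2.7236
k=9 load: inc=0.515903, refl=0.515903·-0.764706=-0.3945; V=2.207655+0.515903+-0.394514=2.3290

0 0 source 4.4118
1 3 load 1.0381
2 6 source 3.6180
3 9 load 1.6451
4 12 source 3.1538
5 15 load 2.0001
6 18 source 2.8823
7 21 load 2.2077
8 24 source 2.7236
9 27 load 2.3290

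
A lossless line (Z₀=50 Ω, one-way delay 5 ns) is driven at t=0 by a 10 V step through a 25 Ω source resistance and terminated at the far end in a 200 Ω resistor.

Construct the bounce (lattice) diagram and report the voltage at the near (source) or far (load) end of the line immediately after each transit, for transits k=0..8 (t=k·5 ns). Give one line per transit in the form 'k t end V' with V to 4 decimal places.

0 0 source 6.6667
1 5 load 10.6667
2 10 source 9.3333
3 15 load 8.5333
4 20 source 8.8000
5 25 load 8.9600
6 30 source 8.9067
7 35 load 8.8747
8 40 source 8.8853

Γ_L=0.600000, Γ_S=-0.333333; launch V₁=10·50/75=6.666667
k=0 src: V=6.6667
k=1 load: inc=6.666667, refl=6.666667·0.600000=4.0000; V=0.000000+6.666667+4.000000=10.6667
k=2 src: inc=4.000000, refl=4.000000·-0.333333=-1.3333; V=6.666667+4.000000+-1.333333=9.3333
k=3 load: inc=-1.333333, refl=-1.333333·0.600000=-0.8000; V=10.666667+-1.333333+-0.800000=8.5333
k=4 src: inc=-0.800000, refl=-0.800000·-0.333333=0.2667; V=9.333333+-0.800000+0.266667=8.8000
k=5 load: inc=0.266667, refl=0.266667·0.600000=0.1600; V=8.533333+0.266667+0.160000=8.9600
k=6 src: inc=0.160000, refl=0.160000·-0.333333=-0.0533; V=8.800000+0.160000+-0.053333=8.9067
k=7 load: inc=-0.053333, refl=-0.053333·0.600000=-0.0320; V=8.960000+-0.053333+-0.032000=8.8747
k=8 src: inc=-0.032000, refl=-0.032000·-0.333333=0.0107; V=8.906667+-0.032000+0.010667=8.8853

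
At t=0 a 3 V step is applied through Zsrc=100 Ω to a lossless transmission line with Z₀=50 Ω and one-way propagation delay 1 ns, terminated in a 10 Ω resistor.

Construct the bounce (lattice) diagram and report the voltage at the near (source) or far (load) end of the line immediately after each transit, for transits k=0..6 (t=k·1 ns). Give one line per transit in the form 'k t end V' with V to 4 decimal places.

Γ_L=-0.666667, Γ_S=0.333333; launch V₁=3·50/150=1.000000
k=0 src: V=1.0000
k=1 load: inc=1.000000, refl=1.000000·-0.666667=-0.6667; V=0.000000+1.000000+-0.666667=0.3333
k=2 src: inc=-0.666667, refl=-0.666667·0.333333=-0.2222; V=1.000000+-0.666667+-0.222222=0.1111
k=3 load: inc=-0.222222, refl=-0.222222·-0.666667=0.1481; V=0.333333+-0.222222+0.148148=0.2593
k=4 src: inc=0.148148, refl=0.148148·0.333333=0.0494; V=0.111111+0.148148+0.049383=0.3086
k=5 load: inc=0.049383, refl=0.049383·-0.666667=-0.0329; V=0.259259+0.049383+-0.032922=0.2757
k=6 src: inc=-0.032922, refl=-0.032922·0.333333=-0.0110; V=0.308642+-0.032922+-0.010974=0.2647

0 0 source 1.0000
1 1 load 0.3333
2 2 source 0.1111
3 3 load 0.2593
4 4 source 0.3086
5 5 load 0.2757
6 6 source 0.2647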